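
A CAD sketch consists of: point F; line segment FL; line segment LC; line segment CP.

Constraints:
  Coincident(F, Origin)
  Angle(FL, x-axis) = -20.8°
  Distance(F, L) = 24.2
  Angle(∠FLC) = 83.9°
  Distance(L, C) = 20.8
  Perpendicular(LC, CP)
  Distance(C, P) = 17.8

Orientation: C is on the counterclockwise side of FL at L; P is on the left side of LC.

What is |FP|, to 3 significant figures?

19.3

∠FLC = 83.9°, so LC runs at -20.8° + (180° − 83.9°) = 75.3° from the x-axis; with |LC| = 20.8, C = L + 20.8·(cos 75.3°, sin 75.3°) = (27.9, 11.5). The perpendicularity gives CP at right angles to LC; with |CP| = 17.8 on the left of LC, P = C + 17.8·(-0.967, 0.254) = (10.7, 16.0). Then |FP| = |P − F| = 19.3.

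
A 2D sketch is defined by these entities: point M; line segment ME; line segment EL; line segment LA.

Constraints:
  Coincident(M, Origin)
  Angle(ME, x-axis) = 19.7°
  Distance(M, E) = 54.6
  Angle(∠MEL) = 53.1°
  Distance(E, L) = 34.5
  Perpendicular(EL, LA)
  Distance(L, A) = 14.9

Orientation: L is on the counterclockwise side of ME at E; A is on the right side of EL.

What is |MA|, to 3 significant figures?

58.6

∠MEL = 53.1°, so EL runs at 19.7° + (180° − 53.1°) = 147° from the x-axis; with |EL| = 34.5, L = E + 34.5·(cos 147°, sin 147°) = (22.6, 37.4). EL is perpendicular to LA; with |LA| = 14.9 on the right of EL, A = L + 14.9·(0.550, 0.835) = (30.8, 49.8). Then |MA| = |A − M| = 58.6.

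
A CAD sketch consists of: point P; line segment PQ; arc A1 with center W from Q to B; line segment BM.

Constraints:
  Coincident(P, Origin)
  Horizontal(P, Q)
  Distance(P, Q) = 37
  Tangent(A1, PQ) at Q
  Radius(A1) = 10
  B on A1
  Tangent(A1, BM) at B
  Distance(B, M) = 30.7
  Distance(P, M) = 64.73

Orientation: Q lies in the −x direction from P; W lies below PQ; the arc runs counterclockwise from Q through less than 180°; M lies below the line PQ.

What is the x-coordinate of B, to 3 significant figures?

-46.9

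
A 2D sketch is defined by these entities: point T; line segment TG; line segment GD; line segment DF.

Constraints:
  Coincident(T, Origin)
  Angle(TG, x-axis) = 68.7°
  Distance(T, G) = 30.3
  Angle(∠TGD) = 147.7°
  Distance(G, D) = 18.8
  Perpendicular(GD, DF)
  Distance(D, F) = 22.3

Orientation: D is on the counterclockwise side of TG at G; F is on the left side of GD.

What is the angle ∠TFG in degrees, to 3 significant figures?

42.0°

T is at the origin; TG runs at 68.7° with length 30.3, so G = 30.3·(cos 68.7°, sin 68.7°) = (11.0, 28.2). ∠TGD = 147.7°, so GD runs at 68.7° + (180° − 147.7°) = 101° from the x-axis; with |GD| = 18.8, D = G + 18.8·(cos 101°, sin 101°) = (7.42, 46.7). GD is perpendicular to DF; with |DF| = 22.3 on the left of GD, F = D + 22.3·(-0.982, -0.191) = (-14.5, 42.4). Then cos ∠TFG = FT·FG / (|FT||FG|), giving 42.0°.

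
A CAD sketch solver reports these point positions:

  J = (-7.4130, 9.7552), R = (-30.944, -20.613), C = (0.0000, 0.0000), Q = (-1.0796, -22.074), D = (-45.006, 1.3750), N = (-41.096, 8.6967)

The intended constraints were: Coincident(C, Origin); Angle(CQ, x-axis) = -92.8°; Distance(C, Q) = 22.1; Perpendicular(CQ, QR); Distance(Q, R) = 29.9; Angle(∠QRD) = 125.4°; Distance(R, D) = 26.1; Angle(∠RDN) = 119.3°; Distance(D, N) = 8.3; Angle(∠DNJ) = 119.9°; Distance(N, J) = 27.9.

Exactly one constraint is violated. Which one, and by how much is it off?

Distance(N, J) = 27.9 — off by 5.80.

C = (0.00, 0.00) ✓; CQ at -92.80° ✓; |CQ| = 22.10 ✓; ∠(CQ, QR) = 90.00° ✓; |QR| = 29.90 ✓; ∠QRD = 125.4° ✓; |RD| = 26.10 ✓; ∠RDN = 119.3° ✓; |DN| = 8.300 ✓; ∠DNJ = 119.9° ✓; |NJ| = 33.70 ✗.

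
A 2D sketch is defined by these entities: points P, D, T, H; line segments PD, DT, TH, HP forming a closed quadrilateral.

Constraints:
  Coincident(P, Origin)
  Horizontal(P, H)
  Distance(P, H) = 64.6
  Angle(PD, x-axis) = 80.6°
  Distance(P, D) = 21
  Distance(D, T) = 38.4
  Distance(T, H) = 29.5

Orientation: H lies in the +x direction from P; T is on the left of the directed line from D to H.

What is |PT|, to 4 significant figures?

45.77

P is at the origin; PH is horizontal with |PH| = 64.6 and H in +x, so H = (64.6, 0). PD runs at 80.6° with |PD| = 21.0, so D = (3.430, 20.72). T is determined by |DT| = 38.4 and |TH| = 29.5 together: it lies at the intersection of circle(D, 38.4) and circle(H, 29.5). With |DH| = 64.58, the foot of the radical line on DH is 36.97 from D and the perpendicular offset is √(38.4² − 36.97²) = 10.38. Taking the left-of-DH solution: T = (41.78, 18.69).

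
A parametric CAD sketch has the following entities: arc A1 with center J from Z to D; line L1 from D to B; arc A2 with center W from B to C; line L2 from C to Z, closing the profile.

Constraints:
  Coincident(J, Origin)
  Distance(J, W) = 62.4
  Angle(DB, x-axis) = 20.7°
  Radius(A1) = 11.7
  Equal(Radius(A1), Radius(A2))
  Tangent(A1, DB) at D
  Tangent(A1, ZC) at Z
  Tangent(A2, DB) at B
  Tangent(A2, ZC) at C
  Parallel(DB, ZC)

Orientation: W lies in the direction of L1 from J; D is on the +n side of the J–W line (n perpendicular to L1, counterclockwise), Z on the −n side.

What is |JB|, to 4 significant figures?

63.49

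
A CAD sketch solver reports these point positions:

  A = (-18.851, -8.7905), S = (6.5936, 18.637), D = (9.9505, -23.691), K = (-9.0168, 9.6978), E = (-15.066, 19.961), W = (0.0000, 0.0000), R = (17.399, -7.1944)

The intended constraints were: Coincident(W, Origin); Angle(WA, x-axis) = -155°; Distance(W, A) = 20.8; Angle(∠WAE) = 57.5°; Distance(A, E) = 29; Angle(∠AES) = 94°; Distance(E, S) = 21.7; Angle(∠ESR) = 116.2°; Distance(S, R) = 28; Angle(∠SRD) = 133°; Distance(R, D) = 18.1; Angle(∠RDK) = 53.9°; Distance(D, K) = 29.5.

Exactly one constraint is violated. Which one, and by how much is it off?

Distance(D, K) = 29.5 — off by 8.90.

W = (0.00, 0.00) ✓; WA at -155.0° ✓; |WA| = 20.80 ✓; ∠WAE = 57.50° ✓; |AE| = 29.00 ✓; ∠AES = 94.00° ✓; |ES| = 21.70 ✓; ∠ESR = 116.2° ✓; |SR| = 28.00 ✓; ∠SRD = 133.0° ✓; |RD| = 18.10 ✓; ∠RDK = 53.90° ✓; |DK| = 38.40 ✗.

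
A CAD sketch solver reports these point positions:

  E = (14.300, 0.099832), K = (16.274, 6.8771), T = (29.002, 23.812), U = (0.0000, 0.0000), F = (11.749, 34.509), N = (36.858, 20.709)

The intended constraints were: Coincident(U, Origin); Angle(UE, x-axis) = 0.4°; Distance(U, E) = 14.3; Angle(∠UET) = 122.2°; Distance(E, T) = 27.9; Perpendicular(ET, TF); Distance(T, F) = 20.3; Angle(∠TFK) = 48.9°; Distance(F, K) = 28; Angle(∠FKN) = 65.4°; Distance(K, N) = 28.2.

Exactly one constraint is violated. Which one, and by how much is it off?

Distance(K, N) = 28.2 — off by 3.40.

U = (0.00, 0.00) ✓; UE at 0.4000° ✓; |UE| = 14.30 ✓; ∠UET = 122.2° ✓; |ET| = 27.90 ✓; ∠(ET, TF) = 90.00° ✓; |TF| = 20.30 ✓; ∠TFK = 48.90° ✓; |FK| = 28.00 ✓; ∠FKN = 65.40° ✓; |KN| = 24.80 ✗.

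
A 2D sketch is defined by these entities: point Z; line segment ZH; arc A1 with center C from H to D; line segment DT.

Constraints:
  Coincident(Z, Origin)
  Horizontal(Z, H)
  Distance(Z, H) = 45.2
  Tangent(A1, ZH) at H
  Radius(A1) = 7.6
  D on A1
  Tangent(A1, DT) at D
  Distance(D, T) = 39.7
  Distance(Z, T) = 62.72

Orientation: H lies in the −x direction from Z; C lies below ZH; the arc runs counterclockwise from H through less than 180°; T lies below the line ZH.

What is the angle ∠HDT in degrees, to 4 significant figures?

126.3°

Checks: |ZH| = 45.20 ✓; ∠(CH, HZ) = 90.00° ✓; |CD| = 7.600 ✓; ∠(CD, DT) = 90.00° ✓; |DT| = 39.70 ✓; |ZT| = 62.72 ✓.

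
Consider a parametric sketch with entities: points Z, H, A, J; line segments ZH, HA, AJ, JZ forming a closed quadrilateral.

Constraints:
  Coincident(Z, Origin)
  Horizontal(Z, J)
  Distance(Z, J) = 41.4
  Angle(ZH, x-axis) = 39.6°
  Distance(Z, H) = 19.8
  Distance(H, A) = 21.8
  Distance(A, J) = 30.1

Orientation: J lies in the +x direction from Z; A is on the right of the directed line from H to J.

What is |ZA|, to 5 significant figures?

15.569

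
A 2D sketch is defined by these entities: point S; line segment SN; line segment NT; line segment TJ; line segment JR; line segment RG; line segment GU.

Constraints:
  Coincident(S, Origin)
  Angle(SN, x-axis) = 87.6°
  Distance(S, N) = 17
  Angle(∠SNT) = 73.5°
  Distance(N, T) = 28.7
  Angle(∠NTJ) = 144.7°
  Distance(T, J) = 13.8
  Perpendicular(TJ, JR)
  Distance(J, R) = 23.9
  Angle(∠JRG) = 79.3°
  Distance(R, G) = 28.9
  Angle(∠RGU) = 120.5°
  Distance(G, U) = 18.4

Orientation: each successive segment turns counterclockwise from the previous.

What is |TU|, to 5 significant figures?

20.866

S is at the origin; SN runs at 87.6° with length 17.0, so N = (0.71189, 16.985). ∠SNT = 73.5° gives NT at -165.90° from the x-axis; with |NT| = 28.7, T = (-27.123, 9.9933). ∠NTJ = 144.7° gives TJ at -130.60° from the x-axis; with |TJ| = 13.8, J = (-36.104, -0.48461). The perpendicularity gives JR at right angles to TJ, so JR runs at -40.600°; with |JR| = 23.9, R = (-17.958, -16.038). ∠JRG = 79.3° gives RG at 60.100° from the x-axis; with |RG| = 28.9, G = (-3.5512, 9.0152). ∠RGU = 120.5° gives GU at 119.60° from the x-axis; with |GU| = 18.4, U = (-12.640, 25.014). Then |TU| = |U − T| = 20.866.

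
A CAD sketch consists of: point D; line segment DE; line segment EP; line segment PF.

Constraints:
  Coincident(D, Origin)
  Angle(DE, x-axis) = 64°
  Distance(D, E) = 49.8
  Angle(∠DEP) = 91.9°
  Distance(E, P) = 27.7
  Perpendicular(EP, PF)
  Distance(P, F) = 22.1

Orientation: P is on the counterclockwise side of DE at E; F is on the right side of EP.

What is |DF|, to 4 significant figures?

77.63

D is at the origin; DE runs at 64.0° with length 49.8, so E = 49.8·(cos 64.0°, sin 64.0°) = (21.83, 44.76). ∠DEP = 91.9°, so EP runs at 64.0° + (180° − 91.9°) = 152.1° from the x-axis; with |EP| = 27.7, P = E + 27.7·(cos 152.1°, sin 152.1°) = (-2.649, 57.72). The perpendicularity gives PF at right angles to EP; with |PF| = 22.1 on the right of EP, F = P + 22.1·(0.4679, 0.8838) = (7.692, 77.25). Then |DF| = |F − D| = 77.63.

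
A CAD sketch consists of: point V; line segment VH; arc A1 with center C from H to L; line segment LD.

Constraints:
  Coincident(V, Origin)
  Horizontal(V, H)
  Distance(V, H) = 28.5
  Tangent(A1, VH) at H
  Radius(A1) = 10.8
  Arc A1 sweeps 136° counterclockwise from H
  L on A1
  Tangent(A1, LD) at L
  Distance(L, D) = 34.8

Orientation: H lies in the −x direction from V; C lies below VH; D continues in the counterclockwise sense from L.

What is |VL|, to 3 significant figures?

40.5

V is at the origin; V and H share the same y with |VH| = 28.5 and H on the −x side, so H = (-28.5, 0.00). A1 meets VH tangentially, so CH is at right angles to VH, so C = H + (0, -10.8) = (-28.5, -10.8). On A1, H sits at bearing 90° from C; a 136° counterclockwise sweep puts L at bearing 226°, so L = C + 10.8·(cos 226°, sin 226°) = (-36.0, -18.6). Then |VL| = |L − V| = 40.5.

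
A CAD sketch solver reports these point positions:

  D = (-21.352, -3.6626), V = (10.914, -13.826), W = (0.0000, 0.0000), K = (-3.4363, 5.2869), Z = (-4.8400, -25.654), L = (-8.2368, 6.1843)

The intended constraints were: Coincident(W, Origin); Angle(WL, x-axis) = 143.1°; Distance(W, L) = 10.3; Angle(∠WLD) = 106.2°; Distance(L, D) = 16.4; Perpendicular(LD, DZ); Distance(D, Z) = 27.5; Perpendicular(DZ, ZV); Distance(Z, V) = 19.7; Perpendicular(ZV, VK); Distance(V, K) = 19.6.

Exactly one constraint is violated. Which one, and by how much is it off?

Distance(V, K) = 19.6 — off by 4.30.

W = (0.00, 0.00) ✓; WL at 143.1° ✓; |WL| = 10.30 ✓; ∠WLD = 106.2° ✓; |LD| = 16.40 ✓; ∠(LD, DZ) = 90.00° ✓; |DZ| = 27.50 ✓; ∠(DZ, ZV) = 90.00° ✓; |ZV| = 19.70 ✓; ∠(ZV, VK) = 90.00° ✓; |VK| = 23.90 ✗.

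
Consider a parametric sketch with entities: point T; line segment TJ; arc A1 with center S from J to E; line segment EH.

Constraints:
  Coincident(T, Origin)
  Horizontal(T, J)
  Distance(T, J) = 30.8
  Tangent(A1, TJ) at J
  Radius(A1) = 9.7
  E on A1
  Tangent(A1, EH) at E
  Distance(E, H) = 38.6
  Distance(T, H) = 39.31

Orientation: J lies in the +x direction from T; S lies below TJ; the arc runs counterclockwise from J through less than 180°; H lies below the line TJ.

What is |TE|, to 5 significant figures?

22.835

T is at the origin; TJ is horizontal with |TJ| = 30.8 and J on the +x side, so J = (30.800, 0.0000). The tangent condition forces SJ to be normal to TJ, so S = J + (0, -9.7) = (30.800, -9.7000). Since SE ⟂ EH (tangency), |SH| = √(9.7² + 38.6²) = 39.800 regardless of where E sits on A1. So H lies on both circle(T, 39.31) and circle(S, 39.800); the below-TJ intersection is H = (3.9816, -39.108). E is the foot of the tangent from H: E = (22.256, -5.1077).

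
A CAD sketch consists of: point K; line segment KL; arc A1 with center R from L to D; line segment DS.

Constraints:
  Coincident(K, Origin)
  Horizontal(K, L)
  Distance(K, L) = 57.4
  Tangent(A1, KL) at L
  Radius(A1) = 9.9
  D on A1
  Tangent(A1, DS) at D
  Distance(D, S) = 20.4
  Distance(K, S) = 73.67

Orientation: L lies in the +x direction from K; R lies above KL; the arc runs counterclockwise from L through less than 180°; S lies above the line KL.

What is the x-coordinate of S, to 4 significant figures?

67.11

Checks: |KL| = 57.40 ✓; |RD| = 9.900 ✓; ∠(RD, DS) = 90.00° ✓; |DS| = 20.40 ✓; |KS| = 73.67 ✓.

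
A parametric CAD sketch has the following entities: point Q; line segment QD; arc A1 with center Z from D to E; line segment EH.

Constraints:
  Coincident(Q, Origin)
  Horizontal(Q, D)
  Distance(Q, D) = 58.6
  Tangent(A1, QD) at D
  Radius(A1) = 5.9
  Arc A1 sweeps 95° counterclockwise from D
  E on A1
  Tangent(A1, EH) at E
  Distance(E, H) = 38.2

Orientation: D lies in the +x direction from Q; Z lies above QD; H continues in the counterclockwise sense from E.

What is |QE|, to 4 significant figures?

64.80

Q is at the origin; Q and D share the same y with |QD| = 58.6 and D on the +x side, so D = (58.60, 0.000). Since A1 is tangent to QD there, ZD ⟂ QD, so Z = D + (0, 5.9) = (58.60, 5.900). On A1, D sits at bearing -90° from Z; a 95° counterclockwise sweep puts E at bearing 5°, so E = Z + 5.9·(cos 5°, sin 5°) = (64.48, 6.414). Then |QE| = |E − Q| = 64.80.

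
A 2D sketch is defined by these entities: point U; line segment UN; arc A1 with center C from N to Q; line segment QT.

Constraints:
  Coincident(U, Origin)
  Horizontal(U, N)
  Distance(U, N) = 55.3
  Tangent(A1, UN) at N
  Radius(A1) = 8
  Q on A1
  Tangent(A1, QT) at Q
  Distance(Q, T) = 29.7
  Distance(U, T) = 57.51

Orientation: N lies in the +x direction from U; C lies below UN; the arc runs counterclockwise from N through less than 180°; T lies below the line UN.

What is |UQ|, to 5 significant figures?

47.883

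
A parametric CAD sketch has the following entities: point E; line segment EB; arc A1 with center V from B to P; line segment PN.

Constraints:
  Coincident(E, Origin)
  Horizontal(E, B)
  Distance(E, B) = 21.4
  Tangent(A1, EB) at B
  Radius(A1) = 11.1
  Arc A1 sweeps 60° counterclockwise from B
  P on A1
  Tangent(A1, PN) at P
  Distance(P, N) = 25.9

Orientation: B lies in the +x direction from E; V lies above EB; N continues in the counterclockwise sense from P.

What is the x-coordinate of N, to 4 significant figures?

43.96

E is at the origin; EB is horizontal with |EB| = 21.4 and B on the +x side, so B = (21.40, 0.000). Tangency of A1 to EB means the radius VB is perpendicular to EB, so V = B + (0, 11.1) = (21.40, 11.10). On A1, B sits at bearing -90° from V; a 60° counterclockwise sweep puts P at bearing -30°, so P = V + 11.1·(cos -30°, sin -30°) = (31.01, 5.550). Tangency of A1 to PN means the radius VP is perpendicular to PN, so PN runs along (−sin -30°, cos -30°); with |PN| = 25.9, N = (43.96, 27.98). So N.x = 43.96.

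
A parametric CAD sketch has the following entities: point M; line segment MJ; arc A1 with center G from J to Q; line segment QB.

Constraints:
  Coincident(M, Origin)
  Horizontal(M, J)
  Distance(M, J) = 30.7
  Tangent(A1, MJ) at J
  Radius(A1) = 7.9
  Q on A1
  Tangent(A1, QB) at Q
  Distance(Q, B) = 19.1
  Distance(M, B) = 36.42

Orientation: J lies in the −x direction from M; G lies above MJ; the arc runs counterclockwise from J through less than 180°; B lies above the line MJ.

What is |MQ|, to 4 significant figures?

24.30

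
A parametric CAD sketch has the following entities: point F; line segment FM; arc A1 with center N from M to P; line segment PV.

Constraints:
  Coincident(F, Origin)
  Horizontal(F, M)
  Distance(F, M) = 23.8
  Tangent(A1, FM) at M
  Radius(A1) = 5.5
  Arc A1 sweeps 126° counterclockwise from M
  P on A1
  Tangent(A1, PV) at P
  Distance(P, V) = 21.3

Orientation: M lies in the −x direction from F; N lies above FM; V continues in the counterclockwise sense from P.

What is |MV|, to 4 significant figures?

27.19

On A1, M sits at bearing -90° from N; a 126° counterclockwise sweep puts P at bearing 36°, so P = N + 5.5·(cos 36°, sin 36°) = (-19.35, 8.733). A1 meets PV tangentially, so NP is at right angles to PV, so PV runs along (−sin 36°, cos 36°); with |PV| = 21.3, V = (-31.87, 25.96). Then |MV| = |V − M| = 27.19.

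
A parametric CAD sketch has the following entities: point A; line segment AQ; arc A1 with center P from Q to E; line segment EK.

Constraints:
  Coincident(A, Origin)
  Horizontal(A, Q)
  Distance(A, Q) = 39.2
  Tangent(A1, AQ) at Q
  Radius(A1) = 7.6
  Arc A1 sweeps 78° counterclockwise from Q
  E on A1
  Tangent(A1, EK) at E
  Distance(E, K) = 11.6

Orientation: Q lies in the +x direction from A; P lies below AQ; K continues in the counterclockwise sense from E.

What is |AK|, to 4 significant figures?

34.11

On A1, Q sits at bearing 90° from P; a 78° counterclockwise sweep puts E at bearing 168°, so E = P + 7.6·(cos 168°, sin 168°) = (31.77, -6.020). Since A1 is tangent to EK there, PE ⟂ EK, so EK runs along (−sin 168°, cos 168°); with |EK| = 11.6, K = (29.35, -17.37). Then |AK| = |K − A| = 34.11.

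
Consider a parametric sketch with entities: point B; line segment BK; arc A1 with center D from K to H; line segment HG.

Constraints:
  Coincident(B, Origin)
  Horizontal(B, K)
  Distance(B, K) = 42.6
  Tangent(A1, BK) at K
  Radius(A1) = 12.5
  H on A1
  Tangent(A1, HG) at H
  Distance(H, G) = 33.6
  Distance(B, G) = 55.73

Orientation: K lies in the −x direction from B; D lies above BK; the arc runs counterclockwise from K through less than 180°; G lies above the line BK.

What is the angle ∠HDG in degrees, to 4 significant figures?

69.59°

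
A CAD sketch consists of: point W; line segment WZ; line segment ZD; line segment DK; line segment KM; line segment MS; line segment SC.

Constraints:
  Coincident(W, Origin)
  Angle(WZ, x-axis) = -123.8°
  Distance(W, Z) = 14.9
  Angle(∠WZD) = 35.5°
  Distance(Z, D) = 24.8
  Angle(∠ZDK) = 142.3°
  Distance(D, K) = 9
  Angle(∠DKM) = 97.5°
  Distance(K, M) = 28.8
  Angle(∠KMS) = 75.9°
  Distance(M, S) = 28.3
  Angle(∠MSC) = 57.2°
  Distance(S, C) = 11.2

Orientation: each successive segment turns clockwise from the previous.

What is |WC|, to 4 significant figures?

4.067

W is at the origin; WZ runs at -123.8° with length 14.9, so Z = (-8.289, -12.38). ∠WZD = 35.5° gives ZD at 91.70° from the x-axis; with |ZD| = 24.8, D = (-9.025, 12.41). ∠ZDK = 142.3° gives DK at 54.00° from the x-axis; with |DK| = 9.0, K = (-3.734, 19.69). ∠DKM = 97.5° gives KM at -28.50° from the x-axis; with |KM| = 28.8, M = (21.58, 5.946). ∠KMS = 75.9° gives MS at -132.6° from the x-axis; with |MS| = 28.3, S = (2.420, -14.89). ∠MSC = 57.2° gives SC at 104.6° from the x-axis; with |SC| = 11.2, C = (-0.4033, -4.047). Then |WC| = |C − W| = 4.067.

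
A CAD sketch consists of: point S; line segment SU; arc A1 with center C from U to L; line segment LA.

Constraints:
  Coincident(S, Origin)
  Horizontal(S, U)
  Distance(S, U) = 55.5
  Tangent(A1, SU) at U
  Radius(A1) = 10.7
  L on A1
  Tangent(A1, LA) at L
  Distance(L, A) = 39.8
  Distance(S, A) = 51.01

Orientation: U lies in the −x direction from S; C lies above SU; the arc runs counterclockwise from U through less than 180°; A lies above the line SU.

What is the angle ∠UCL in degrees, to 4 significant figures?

64.68°

Checks: ∠(CU, US) = 90.00° ✓; |CU| = 10.70 ✓; |CL| = 10.70 ✓; ∠(CL, LA) = 90.00° ✓; |LA| = 39.80 ✓; |SA| = 51.01 ✓.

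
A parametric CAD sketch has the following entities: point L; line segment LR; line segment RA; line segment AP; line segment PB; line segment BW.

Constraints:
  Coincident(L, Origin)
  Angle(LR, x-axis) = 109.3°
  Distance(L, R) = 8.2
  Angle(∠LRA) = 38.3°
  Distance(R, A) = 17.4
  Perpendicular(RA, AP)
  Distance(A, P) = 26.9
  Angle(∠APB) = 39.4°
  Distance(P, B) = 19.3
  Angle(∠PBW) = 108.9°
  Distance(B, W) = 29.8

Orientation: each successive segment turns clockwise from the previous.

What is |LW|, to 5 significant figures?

23.388

∠APB = 39.4° gives PB at 97.000° from the x-axis; with |PB| = 19.3, B = (-4.7847, -5.1405). ∠PBW = 108.9° gives BW at 25.900° from the x-axis; with |BW| = 29.8, W = (22.022, 7.8762). Then |LW| = |W − L| = 23.388.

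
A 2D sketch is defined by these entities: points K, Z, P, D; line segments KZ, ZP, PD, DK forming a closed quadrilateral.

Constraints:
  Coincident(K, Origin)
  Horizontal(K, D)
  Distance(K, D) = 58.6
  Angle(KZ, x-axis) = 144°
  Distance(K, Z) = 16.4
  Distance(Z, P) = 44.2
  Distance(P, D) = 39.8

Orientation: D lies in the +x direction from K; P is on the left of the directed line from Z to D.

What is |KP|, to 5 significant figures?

37.846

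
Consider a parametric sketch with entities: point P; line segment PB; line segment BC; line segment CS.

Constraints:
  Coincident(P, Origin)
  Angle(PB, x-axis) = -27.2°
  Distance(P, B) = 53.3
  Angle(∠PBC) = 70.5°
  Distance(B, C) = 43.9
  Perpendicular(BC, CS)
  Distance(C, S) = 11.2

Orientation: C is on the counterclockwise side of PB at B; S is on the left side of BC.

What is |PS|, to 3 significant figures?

47.0

P is at the origin; PB runs at -27.2° with length 53.3, so B = 53.3·(cos -27.2°, sin -27.2°) = (47.4, -24.4). ∠PBC = 70.5°, so BC runs at -27.2° + (180° − 70.5°) = 82.3° from the x-axis; with |BC| = 43.9, C = B + 43.9·(cos 82.3°, sin 82.3°) = (53.3, 19.1). The perpendicularity gives CS at right angles to BC; with |CS| = 11.2 on the left of BC, S = C + 11.2·(-0.991, 0.134) = (42.2, 20.6). Then |PS| = |S − P| = 47.0.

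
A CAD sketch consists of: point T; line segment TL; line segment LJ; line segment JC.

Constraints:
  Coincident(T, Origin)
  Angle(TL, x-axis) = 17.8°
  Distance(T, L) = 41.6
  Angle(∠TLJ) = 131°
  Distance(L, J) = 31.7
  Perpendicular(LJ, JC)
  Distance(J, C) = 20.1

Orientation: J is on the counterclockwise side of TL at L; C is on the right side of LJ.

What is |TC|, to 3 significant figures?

78.3

T is at the origin; TL runs at 17.8° with length 41.6, so L = 41.6·(cos 17.8°, sin 17.8°) = (39.6, 12.7). ∠TLJ = 131.0°, so LJ runs at 17.8° + (180° − 131.0°) = 66.8° from the x-axis; with |LJ| = 31.7, J = L + 31.7·(cos 66.8°, sin 66.8°) = (52.1, 41.9). LJ is perpendicular to JC; with |JC| = 20.1 on the right of LJ, C = J + 20.1·(0.919, -0.394) = (70.6, 33.9). Then |TC| = |C − T| = 78.3.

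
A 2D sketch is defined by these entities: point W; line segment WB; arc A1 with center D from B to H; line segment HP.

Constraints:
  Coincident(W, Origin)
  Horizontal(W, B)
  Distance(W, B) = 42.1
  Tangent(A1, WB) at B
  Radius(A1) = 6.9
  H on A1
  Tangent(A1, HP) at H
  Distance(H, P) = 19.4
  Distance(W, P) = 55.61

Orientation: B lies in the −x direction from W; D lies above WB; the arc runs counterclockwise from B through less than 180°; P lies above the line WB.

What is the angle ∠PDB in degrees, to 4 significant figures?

160.4°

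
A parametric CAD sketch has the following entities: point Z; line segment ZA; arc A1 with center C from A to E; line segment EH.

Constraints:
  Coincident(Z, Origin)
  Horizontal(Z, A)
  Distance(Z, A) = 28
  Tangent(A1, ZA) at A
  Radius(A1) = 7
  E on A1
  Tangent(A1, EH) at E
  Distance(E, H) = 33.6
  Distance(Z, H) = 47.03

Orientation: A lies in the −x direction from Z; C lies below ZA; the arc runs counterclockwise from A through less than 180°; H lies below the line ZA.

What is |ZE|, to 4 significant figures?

35.83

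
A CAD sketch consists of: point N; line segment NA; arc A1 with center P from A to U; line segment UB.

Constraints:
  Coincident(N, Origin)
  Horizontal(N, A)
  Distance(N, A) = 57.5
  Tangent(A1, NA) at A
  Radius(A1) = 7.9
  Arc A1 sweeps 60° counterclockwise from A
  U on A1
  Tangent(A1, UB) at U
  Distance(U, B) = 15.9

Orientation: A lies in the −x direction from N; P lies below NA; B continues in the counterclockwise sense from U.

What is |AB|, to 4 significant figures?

23.08

N is at the origin; N and A share the same y with |NA| = 57.5 and A on the −x side, so A = (-57.50, 0.000). Since A1 is tangent to NA there, PA ⟂ NA, so P = A + (0, -7.9) = (-57.50, -7.900). On A1, A sits at bearing 90° from P; a 60° counterclockwise sweep puts U at bearing 150°, so U = P + 7.9·(cos 150°, sin 150°) = (-64.34, -3.950). A1 meets UB tangentially, so PU is at right angles to UB, so UB runs along (−sin 150°, cos 150°); with |UB| = 15.9, B = (-72.29, -17.72). Then |AB| = |B − A| = 23.08.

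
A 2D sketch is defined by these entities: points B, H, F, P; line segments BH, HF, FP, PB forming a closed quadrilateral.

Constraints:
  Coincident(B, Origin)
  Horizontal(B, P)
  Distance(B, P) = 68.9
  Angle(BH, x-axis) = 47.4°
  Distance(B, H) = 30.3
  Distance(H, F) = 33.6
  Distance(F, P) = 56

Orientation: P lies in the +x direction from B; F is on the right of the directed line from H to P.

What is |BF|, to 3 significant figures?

17.5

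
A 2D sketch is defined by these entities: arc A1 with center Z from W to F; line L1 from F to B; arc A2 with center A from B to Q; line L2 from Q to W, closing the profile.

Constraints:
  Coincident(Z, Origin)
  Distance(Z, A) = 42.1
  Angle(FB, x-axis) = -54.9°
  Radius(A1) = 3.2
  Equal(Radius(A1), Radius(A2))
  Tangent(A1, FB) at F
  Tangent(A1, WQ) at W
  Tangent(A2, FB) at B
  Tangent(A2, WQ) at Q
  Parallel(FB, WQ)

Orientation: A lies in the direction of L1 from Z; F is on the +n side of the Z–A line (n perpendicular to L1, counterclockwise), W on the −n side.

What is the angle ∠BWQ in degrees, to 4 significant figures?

8.644°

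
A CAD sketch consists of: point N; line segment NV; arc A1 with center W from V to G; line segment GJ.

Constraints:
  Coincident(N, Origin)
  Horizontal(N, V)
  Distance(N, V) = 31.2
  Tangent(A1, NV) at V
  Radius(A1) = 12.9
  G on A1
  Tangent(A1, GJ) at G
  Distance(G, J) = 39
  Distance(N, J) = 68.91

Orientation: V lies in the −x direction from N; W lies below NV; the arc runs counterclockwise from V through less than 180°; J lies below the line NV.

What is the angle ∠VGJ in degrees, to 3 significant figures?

137°

Checks: |WG| = 12.90 ✓; ∠(WG, GJ) = 90.00° ✓; |GJ| = 39.00 ✓; |NJ| = 68.91 ✓.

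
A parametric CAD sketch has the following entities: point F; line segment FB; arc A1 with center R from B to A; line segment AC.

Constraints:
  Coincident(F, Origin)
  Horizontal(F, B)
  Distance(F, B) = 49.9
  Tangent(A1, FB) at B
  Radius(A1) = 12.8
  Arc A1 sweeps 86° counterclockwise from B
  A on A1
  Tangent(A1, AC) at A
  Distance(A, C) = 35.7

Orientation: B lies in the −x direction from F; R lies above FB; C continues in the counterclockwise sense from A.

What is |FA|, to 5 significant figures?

38.994

F is at the origin; FB is horizontal with |FB| = 49.9 and B on the −x side, so B = (-49.900, 0.0000). A1 meets FB tangentially, so RB is at right angles to FB, so R = B + (0, 12.8) = (-49.900, 12.800). On A1, B sits at bearing -90° from R; an 86° counterclockwise sweep puts A at bearing -4°, so A = R + 12.8·(cos -4°, sin -4°) = (-37.131, 11.907). Then |FA| = |A − F| = 38.994.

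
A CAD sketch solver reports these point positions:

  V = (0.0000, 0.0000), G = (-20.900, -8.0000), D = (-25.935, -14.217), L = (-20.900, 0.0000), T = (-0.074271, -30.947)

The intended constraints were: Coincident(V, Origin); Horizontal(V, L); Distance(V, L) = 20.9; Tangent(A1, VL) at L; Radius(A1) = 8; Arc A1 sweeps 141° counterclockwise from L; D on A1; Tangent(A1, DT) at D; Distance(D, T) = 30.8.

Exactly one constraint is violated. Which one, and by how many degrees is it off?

Tangent(A1, DT) at D — off by 6.10°.

V = (0.00, 0.00) ✓; V.y = 0.00, L.y = 0.00 ✓; |VL| = 20.90 ✓; ∠(GL, LV) = 90.00° ✓; |GL| = 8.000 ✓; bearing(G→D) − bearing(G→L) = 141.0° ✓; |GD| = 8.000 ✓; ∠(GD, DT) = 83.90° ✗; |DT| = 30.80 ✓.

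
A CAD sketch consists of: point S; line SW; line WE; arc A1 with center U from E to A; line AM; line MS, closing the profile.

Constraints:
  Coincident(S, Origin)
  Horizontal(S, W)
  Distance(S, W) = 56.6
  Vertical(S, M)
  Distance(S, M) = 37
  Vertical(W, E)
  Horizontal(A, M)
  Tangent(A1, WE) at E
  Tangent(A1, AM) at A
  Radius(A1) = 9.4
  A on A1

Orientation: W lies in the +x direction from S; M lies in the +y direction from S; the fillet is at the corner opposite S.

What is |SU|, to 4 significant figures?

54.68

SM is vertical with |SM| = 37.0 and M on the +y side, so M = (0.000, 37.00). The virtual corner opposite S is at (56.60, 37.00). The tangent condition forces UE to be normal to WE and since A1 is tangent to AM there, UA ⟂ AM, with radius 9.4, so the center U sits 9.4 in from both sides at U = (47.20, 27.60). Then |SU| = |U − S| = 54.68.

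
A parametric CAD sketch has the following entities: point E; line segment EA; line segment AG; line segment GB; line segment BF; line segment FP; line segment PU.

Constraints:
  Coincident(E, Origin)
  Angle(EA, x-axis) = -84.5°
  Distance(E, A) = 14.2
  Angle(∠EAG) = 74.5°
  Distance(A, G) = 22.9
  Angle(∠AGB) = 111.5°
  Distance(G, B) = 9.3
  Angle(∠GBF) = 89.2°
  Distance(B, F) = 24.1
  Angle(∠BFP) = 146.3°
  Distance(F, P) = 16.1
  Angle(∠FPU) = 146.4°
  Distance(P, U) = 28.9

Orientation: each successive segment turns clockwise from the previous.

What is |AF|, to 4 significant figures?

17.58

E is at the origin; EA runs at -84.5° with length 14.2, so A = (1.361, -14.13). ∠EAG = 74.5° gives AG at 170.0° from the x-axis; with |AG| = 22.9, G = (-21.19, -10.16). ∠AGB = 111.5° gives GB at 101.5° from the x-axis; with |GB| = 9.3, B = (-23.05, -1.045). ∠GBF = 89.2° gives BF at 10.70° from the x-axis; with |BF| = 24.1, F = (0.6358, 3.430). Then |AF| = |F − A| = 17.58.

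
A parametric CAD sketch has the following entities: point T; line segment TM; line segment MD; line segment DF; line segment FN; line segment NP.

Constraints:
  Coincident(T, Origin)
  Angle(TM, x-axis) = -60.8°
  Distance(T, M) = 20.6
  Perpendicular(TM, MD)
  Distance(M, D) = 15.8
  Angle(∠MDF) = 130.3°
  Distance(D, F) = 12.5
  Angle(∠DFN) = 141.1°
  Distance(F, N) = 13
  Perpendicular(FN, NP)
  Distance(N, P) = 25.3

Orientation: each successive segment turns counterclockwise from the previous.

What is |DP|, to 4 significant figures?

28.65

T is at the origin; TM runs at -60.8° with length 20.6, so M = (10.05, -17.98). TM is perpendicular to MD, so MD runs at 29.20°; with |MD| = 15.8, D = (23.84, -10.27). ∠MDF = 130.3° gives DF at 78.90° from the x-axis; with |DF| = 12.5, F = (26.25, 1.992). ∠DFN = 141.1° gives FN at 117.8° from the x-axis; with |FN| = 13.0, N = (20.19, 13.49). FN is perpendicular to NP, so NP runs at -152.2°; with |NP| = 25.3, P = (-2.194, 1.692). Then |DP| = |P − D| = 28.65.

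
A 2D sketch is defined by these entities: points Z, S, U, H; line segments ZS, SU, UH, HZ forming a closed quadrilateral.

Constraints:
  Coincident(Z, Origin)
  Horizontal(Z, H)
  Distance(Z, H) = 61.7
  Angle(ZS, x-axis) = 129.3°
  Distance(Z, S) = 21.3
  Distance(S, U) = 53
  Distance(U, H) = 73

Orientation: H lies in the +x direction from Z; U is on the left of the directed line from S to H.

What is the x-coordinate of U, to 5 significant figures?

18.429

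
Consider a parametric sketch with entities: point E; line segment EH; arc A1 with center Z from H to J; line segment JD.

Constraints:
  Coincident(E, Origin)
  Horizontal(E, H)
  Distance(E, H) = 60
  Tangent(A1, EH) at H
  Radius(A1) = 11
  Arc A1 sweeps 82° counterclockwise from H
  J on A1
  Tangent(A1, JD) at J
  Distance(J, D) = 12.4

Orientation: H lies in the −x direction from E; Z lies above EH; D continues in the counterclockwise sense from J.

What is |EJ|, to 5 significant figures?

50.012

A1 meets EH tangentially, so ZH is at right angles to EH, so Z = H + (0, 11) = (-60.000, 11.000). On A1, H sits at bearing -90° from Z; an 82° counterclockwise sweep puts J at bearing -8°, so J = Z + 11.0·(cos -8°, sin -8°) = (-49.107, 9.4691). Then |EJ| = |J − E| = 50.012.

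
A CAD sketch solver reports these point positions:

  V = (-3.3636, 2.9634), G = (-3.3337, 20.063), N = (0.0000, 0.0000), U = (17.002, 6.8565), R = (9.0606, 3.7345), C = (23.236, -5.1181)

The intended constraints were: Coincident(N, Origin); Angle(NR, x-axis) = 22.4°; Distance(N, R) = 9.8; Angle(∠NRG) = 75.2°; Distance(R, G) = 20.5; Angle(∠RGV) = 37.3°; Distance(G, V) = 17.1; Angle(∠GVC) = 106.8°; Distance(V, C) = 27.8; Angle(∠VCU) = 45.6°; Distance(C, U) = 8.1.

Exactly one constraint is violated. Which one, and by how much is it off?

Distance(C, U) = 8.1 — off by 5.40.

N = (0.00, 0.00) ✓; NR at 22.40° ✓; |NR| = 9.800 ✓; ∠NRG = 75.20° ✓; |RG| = 20.50 ✓; ∠RGV = 37.30° ✓; |GV| = 17.10 ✓; ∠GVC = 106.8° ✓; |VC| = 27.80 ✓; ∠VCU = 45.60° ✓; |CU| = 13.50 ✗.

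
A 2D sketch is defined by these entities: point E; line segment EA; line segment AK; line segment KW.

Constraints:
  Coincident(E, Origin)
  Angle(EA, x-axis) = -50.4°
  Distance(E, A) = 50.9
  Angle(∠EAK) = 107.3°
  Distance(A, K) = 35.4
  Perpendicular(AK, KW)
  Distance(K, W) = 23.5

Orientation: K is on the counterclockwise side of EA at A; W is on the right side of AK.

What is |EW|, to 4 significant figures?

88.05

∠EAK = 107.3°, so AK runs at -50.4° + (180° − 107.3°) = 22.30° from the x-axis; with |AK| = 35.4, K = A + 35.4·(cos 22.30°, sin 22.30°) = (65.20, -25.79). AK ⟂ KW; with |KW| = 23.5 on the right of AK, W = K + 23.5·(0.3795, -0.9252) = (74.11, -47.53). Then |EW| = |W − E| = 88.05.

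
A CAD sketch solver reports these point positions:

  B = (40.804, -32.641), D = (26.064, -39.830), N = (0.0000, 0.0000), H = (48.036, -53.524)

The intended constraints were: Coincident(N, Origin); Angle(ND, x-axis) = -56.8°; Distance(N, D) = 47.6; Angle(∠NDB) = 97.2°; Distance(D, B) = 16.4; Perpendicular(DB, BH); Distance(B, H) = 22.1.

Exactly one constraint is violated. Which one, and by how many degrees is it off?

Perpendicular(DB, BH) — off by 6.90°.

N = (0.00, 0.00) ✓; ND at -56.80° ✓; |ND| = 47.60 ✓; ∠NDB = 97.20° ✓; |DB| = 16.40 ✓; ∠(DB, BH) = 96.90° ✗; |BH| = 22.10 ✓.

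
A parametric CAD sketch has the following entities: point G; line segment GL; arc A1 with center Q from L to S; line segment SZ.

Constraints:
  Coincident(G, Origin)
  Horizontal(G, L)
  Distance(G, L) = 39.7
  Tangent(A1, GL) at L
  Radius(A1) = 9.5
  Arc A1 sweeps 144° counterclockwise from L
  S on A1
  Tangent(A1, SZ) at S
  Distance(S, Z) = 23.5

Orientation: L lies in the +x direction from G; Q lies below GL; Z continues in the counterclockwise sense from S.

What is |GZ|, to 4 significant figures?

61.51

On A1, L sits at bearing 90° from Q; a 144° counterclockwise sweep puts S at bearing 234°, so S = Q + 9.5·(cos 234°, sin 234°) = (34.12, -17.19). A1 meets SZ tangentially, so QS is at right angles to SZ, so SZ runs along (−sin 234°, cos 234°); with |SZ| = 23.5, Z = (53.13, -31.00). Then |GZ| = |Z − G| = 61.51.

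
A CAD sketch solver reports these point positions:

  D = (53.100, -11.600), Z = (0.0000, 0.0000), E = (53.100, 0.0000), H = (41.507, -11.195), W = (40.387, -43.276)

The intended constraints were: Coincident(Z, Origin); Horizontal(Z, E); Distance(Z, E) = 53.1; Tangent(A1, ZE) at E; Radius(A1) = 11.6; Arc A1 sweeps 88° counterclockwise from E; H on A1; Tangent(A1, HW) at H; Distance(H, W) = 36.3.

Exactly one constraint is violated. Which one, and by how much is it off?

Distance(H, W) = 36.3 — off by 4.20.

Z = (0.00, 0.00) ✓; Z.y = 0.00, E.y = 0.00 ✓; |ZE| = 53.10 ✓; ∠(DE, EZ) = 90.00° ✓; |DE| = 11.60 ✓; bearing(D→H) − bearing(D→E) = 88.00° ✓; |DH| = 11.60 ✓; ∠(DH, HW) = 90.00° ✓; |HW| = 32.10 ✗.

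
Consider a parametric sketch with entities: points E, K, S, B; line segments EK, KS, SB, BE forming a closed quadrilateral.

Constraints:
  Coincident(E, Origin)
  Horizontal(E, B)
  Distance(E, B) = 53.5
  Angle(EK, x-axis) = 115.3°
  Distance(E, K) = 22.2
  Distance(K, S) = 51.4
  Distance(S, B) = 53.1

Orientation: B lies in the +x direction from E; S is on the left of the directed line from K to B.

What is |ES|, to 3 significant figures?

59.1

E is at the origin; EB is horizontal with |EB| = 53.5 and B in +x, so B = (53.5, 0). EK runs at 115.3° with |EK| = 22.2, so K = (-9.49, 20.1). S is determined by |KS| = 51.4 and |SB| = 53.1 together: it lies at the intersection of circle(K, 51.4) and circle(B, 53.1). With |KB| = 66.1, the foot of the radical line on KB is 31.7 from K and the perpendicular offset is √(51.4² − 31.7²) = 40.5. Taking the left-of-KB solution: S = (33.0, 49.0).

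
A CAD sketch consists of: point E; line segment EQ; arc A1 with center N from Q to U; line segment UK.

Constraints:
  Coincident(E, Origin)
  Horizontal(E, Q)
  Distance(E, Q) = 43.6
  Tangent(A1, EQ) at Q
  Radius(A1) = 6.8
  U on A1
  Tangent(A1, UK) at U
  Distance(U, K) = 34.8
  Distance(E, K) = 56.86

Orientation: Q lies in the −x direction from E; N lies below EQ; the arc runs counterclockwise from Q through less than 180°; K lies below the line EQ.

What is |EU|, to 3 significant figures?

50.8

E is at the origin; EQ is horizontal with |EQ| = 43.6 and Q on the −x side, so Q = (-43.6, 0.00). The tangent condition forces NQ to be normal to EQ, so N = Q + (0, -6.8) = (-43.6, -6.80). Since NU ⟂ UK (tangency), |NK| = √(6.8² + 34.8²) = 35.5 regardless of where U sits on A1. So K lies on both circle(E, 56.86) and circle(N, 35.5); the below-EQ intersection is K = (-38.5, -41.9). U is the foot of the tangent from K: U = (-50.0, -9.06).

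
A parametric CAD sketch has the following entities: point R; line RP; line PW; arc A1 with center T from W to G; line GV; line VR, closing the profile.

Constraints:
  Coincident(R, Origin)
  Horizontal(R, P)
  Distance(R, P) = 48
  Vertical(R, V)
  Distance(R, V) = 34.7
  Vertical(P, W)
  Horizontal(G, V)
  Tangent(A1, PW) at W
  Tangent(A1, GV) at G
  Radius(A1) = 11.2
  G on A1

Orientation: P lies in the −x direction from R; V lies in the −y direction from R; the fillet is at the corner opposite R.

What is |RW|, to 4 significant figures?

53.44

The virtual corner opposite R is at (-48.00, -34.70). The tangent condition forces TW to be normal to PW and the tangent condition forces TG to be normal to GV, with radius 11.2, so the center T sits 11.2 in from both sides at T = (-36.80, -23.50). That places the tangent points at W = (-48.00, -23.50) on PW and G = (-36.80, -34.70) on GV. Then |RW| = |W − R| = 53.44.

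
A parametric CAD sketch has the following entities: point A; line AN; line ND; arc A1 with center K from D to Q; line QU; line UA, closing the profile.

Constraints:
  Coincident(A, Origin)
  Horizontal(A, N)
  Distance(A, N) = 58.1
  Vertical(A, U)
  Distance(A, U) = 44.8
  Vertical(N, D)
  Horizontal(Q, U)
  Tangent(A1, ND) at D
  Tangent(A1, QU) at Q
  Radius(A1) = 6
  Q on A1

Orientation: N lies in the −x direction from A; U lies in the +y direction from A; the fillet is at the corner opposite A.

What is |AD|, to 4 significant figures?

69.86

A is at the origin; AN is horizontal with |AN| = 58.1 and N on the −x side, so N = (-58.10, 0.000). AU is vertical with |AU| = 44.8 and U on the +y side, so U = (0.000, 44.80). The virtual corner opposite A is at (-58.10, 44.80). Tangency of A1 to ND means the radius KD is perpendicular to ND and the tangent condition forces KQ to be normal to QU, with radius 6.0, so the center K sits 6.0 in from both sides at K = (-52.10, 38.80). That places the tangent points at D = (-58.10, 38.80) on ND and Q = (-52.10, 44.80) on QU. Then |AD| = |D − A| = 69.86.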